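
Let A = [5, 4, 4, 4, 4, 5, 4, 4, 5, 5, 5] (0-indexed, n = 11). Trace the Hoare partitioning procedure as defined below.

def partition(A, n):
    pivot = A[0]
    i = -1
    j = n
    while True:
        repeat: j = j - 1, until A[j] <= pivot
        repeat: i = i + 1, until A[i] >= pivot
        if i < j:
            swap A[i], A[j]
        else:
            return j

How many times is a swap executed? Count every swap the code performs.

pivot=5
j stops at 10 (5), i stops at 0 (5); swap ⇒ [5, 4, 4, 4, 4, 5, 4, 4, 5, 5, 5]
j stops at 9 (5), i stops at 5 (5); swap ⇒ [5, 4, 4, 4, 4, 5, 4, 4, 5, 5, 5]
j stops at 8, i stops at 8; i≥j ⇒ return 8. A=[5, 4, 4, 4, 4, 5, 4, 4, 5, 5, 5]

2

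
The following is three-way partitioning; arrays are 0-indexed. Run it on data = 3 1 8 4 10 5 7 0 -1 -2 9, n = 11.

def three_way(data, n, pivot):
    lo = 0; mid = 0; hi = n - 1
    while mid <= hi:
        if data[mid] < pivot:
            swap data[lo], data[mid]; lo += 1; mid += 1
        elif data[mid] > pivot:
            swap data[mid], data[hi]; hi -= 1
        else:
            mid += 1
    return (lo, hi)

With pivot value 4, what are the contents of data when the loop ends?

pivot = 4; lo=0, mid=0, hi=10
data[mid]=3<4: swap data[0],data[0]; lo=1,mid=1 → 3 1 8 4 10 5 7 0 -1 -2 9
data[mid]=1<4: swap data[1],data[1]; lo=2,mid=2 → 3 1 8 4 10 5 7 0 -1 -2 9
data[mid]=8>4: swap data[2],data[10]; hi=9 → 3 1 9 4 10 5 7 0 -1 -2 8
data[mid]=9>4: swap data[2],data[9]; hi=8 → 3 1 -2 4 10 5 7 0 -1 9 8
data[mid]=-2<4: swap data[2],data[2]; lo=3,mid=3 → 3 1 -2 4 10 5 7 0 -1 9 8
data[mid]=4=4: mid=4
data[mid]=10>4: swap data[4],data[8]; hi=7 → 3 1 -2 4 -1 5 7 0 10 9 8
data[mid]=-1<4: swap data[3],data[4]; lo=4,mid=5 → 3 1 -2 -1 4 5 7 0 10 9 8
data[mid]=5>4: swap data[5],data[7]; hi=6 → 3 1 -2 -1 4 0 7 5 10 9 8
data[mid]=0<4: swap data[4],data[5]; lo=5,mid=6 → 3 1 -2 -1 0 4 7 5 10 9 8
data[mid]=7>4: swap data[6],data[6]; hi=5 → 3 1 -2 -1 0 4 7 5 10 9 8
end: lo=5, hi=5; data = 3 1 -2 -1 0 4 7 5 10 9 8

3 1 -2 -1 0 4 7 5 10 9 8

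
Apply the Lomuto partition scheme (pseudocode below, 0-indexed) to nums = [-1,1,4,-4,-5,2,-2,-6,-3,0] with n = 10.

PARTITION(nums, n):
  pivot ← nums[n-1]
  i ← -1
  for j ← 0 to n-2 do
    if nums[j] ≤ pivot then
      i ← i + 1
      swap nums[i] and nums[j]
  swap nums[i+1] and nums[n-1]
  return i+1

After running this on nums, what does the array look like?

[-1,-4,-5,-2,-6,-3,0,4,2,1]

pivot = nums[9] = 0; i = -1
j=0: nums[0]=-1 ≤ 0 → i=0, swap nums[0],nums[0] (no change) → [-1,1,4,-4,-5,2,-2,-6,-3,0]
j=1: nums[1]=1 > 0 → no swap
j=2: nums[2]=4 > 0 → no swap
j=3: nums[3]=-4 ≤ 0 → i=1, swap nums[1],nums[3] → [-1,-4,4,1,-5,2,-2,-6,-3,0]
j=4: nums[4]=-5 ≤ 0 → i=2, swap nums[2],nums[4] → [-1,-4,-5,1,4,2,-2,-6,-3,0]
j=5: nums[5]=2 > 0 → no swap
j=6: nums[6]=-2 ≤ 0 → i=3, swap nums[3],nums[6] → [-1,-4,-5,-2,4,2,1,-6,-3,0]
j=7: nums[7]=-6 ≤ 0 → i=4, swap nums[4],nums[7] → [-1,-4,-5,-2,-6,2,1,4,-3,0]
j=8: nums[8]=-3 ≤ 0 → i=5, swap nums[5],nums[8] → [-1,-4,-5,-2,-6,-3,1,4,2,0]
final swap nums[6],nums[9] → [-1,-4,-5,-2,-6,-3,0,4,2,1]; return 6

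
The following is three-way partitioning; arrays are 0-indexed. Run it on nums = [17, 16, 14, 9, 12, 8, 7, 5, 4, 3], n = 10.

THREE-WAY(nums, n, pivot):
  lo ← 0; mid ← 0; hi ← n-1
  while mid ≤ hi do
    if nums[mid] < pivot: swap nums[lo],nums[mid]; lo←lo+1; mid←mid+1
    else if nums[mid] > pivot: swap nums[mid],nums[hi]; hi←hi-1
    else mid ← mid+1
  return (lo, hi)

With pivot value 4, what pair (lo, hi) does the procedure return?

lo=0 mid=0 hi=9
17>4: swap(0,9), hi=8 ⇒ [3, 16, 14, 9, 12, 8, 7, 5, 4, 17]
3<4: swap(0,0), lo=1 mid=1 ⇒ [3, 16, 14, 9, 12, 8, 7, 5, 4, 17]
16>4: swap(1,8), hi=7 ⇒ [3, 4, 14, 9, 12, 8, 7, 5, 16, 17]
4=4: mid=2
14>4: swap(2,7), hi=6 ⇒ [3, 4, 5, 9, 12, 8, 7, 14, 16, 17]
5>4: swap(2,6), hi=5 ⇒ [3, 4, 7, 9, 12, 8, 5, 14, 16, 17]
7>4: swap(2,5), hi=4 ⇒ [3, 4, 8, 9, 12, 7, 5, 14, 16, 17]
8>4: swap(2,4), hi=3 ⇒ [3, 4, 12, 9, 8, 7, 5, 14, 16, 17]
12>4: swap(2,3), hi=2 ⇒ [3, 4, 9, 12, 8, 7, 5, 14, 16, 17]
9>4: swap(2,2), hi=1 ⇒ [3, 4, 9, 12, 8, 7, 5, 14, 16, 17]
done. lo=1 hi=1; nums=[3, 4, 9, 12, 8, 7, 5, 14, 16, 17]

(1, 1)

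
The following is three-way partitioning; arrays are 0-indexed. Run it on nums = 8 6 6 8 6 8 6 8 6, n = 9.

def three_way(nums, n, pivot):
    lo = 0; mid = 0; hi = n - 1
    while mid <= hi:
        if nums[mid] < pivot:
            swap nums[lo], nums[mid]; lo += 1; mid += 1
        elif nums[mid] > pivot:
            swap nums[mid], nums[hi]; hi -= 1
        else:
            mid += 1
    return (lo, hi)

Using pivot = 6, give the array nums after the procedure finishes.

6 6 6 6 6 8 8 8 8

lo=0 mid=0 hi=8
8>6: swap(0,8), hi=7 ⇒ 6 6 6 8 6 8 6 8 8
6=6: mid=1
6=6: mid=2
6=6: mid=3
8>6: swap(3,7), hi=6 ⇒ 6 6 6 8 6 8 6 8 8
8>6: swap(3,6), hi=5 ⇒ 6 6 6 6 6 8 8 8 8
6=6: mid=4
6=6: mid=5
8>6: swap(5,5), hi=4 ⇒ 6 6 6 6 6 8 8 8 8
done. lo=0 hi=4; nums=6 6 6 6 6 8 8 8 8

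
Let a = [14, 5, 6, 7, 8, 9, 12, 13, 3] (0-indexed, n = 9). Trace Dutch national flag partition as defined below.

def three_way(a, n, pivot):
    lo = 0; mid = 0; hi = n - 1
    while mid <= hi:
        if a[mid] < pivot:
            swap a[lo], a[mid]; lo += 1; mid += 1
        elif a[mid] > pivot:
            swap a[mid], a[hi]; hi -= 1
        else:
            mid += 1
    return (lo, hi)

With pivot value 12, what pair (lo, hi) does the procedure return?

(6, 6)

lo=0 mid=0 hi=8
14>12: swap(0,8), hi=7 ⇒ [3, 5, 6, 7, 8, 9, 12, 13, 14]
3<12: swap(0,0), lo=1 mid=1 ⇒ [3, 5, 6, 7, 8, 9, 12, 13, 14]
5<12: swap(1,1), lo=2 mid=2 ⇒ [3, 5, 6, 7, 8, 9, 12, 13, 14]
6<12: swap(2,2), lo=3 mid=3 ⇒ [3, 5, 6, 7, 8, 9, 12, 13, 14]
7<12: swap(3,3), lo=4 mid=4 ⇒ [3, 5, 6, 7, 8, 9, 12, 13, 14]
8<12: swap(4,4), lo=5 mid=5 ⇒ [3, 5, 6, 7, 8, 9, 12, 13, 14]
9<12: swap(5,5), lo=6 mid=6 ⇒ [3, 5, 6, 7, 8, 9, 12, 13, 14]
12=12: mid=7
13>12: swap(7,7), hi=6 ⇒ [3, 5, 6, 7, 8, 9, 12, 13, 14]
done. lo=6 hi=6; a=[3, 5, 6, 7, 8, 9, 12, 13, 14]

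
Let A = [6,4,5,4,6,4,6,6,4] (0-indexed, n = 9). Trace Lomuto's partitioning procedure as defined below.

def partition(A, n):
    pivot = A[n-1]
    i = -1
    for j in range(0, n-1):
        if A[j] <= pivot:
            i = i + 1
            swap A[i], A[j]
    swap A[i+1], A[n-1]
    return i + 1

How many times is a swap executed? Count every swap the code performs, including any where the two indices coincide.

pivot = A[8] = 4; i = -1
j=0: A[0]=6 > 4 → no swap
j=1: A[1]=4 ≤ 4 → i=0, swap A[0],A[1] → [4,6,5,4,6,4,6,6,4]
j=2: A[2]=5 > 4 → no swap
j=3: A[3]=4 ≤ 4 → i=1, swap A[1],A[3] → [4,4,5,6,6,4,6,6,4]
j=4: A[4]=6 > 4 → no swap
j=5: A[5]=4 ≤ 4 → i=2, swap A[2],A[5] → [4,4,4,6,6,5,6,6,4]
j=6: A[6]=6 > 4 → no swap
j=7: A[7]=6 > 4 → no swap
final swap A[3],A[8] → [4,4,4,4,6,5,6,6,6]; return 3

4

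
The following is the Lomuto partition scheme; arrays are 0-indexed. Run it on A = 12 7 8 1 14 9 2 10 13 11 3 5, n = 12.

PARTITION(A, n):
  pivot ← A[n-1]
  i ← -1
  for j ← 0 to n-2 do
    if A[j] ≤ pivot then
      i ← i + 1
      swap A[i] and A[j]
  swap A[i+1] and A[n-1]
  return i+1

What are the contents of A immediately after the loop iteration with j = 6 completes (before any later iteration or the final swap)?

1 2 8 12 14 9 7 10 13 11 3 5

pivot=5, i=-1
j=0: 12>5, skip
j=1: 7>5, skip
j=2: 8>5, skip
j=3: 1≤5, i=0, swap(0,3) ⇒ 1 7 8 12 14 9 2 10 13 11 3 5
j=4: 14>5, skip
j=5: 9>5, skip
j=6: 2≤5, i=1, swap(1,6) ⇒ 1 2 8 12 14 9 7 10 13 11 3 5
(after j=6) A = 1 2 8 12 14 9 7 10 13 11 3 5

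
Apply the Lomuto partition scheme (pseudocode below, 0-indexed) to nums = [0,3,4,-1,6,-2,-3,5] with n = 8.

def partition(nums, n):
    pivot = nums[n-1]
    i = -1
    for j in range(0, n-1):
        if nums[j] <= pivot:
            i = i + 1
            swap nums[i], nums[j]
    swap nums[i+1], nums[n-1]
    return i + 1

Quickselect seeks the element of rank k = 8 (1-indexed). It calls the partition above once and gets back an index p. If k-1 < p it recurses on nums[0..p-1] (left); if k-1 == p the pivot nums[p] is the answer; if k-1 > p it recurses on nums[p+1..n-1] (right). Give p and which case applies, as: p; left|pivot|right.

6; right

pivot=5, i=-1
j=0: 0≤5, i=0, swap(0,0) ⇒ [0,3,4,-1,6,-2,-3,5]
j=1: 3≤5, i=1, swap(1,1) ⇒ [0,3,4,-1,6,-2,-3,5]
j=2: 4≤5, i=2, swap(2,2) ⇒ [0,3,4,-1,6,-2,-3,5]
j=3: -1≤5, i=3, swap(3,3) ⇒ [0,3,4,-1,6,-2,-3,5]
j=4: 6>5, skip
j=5: -2≤5, i=4, swap(4,5) ⇒ [0,3,4,-1,-2,6,-3,5]
j=6: -3≤5, i=5, swap(5,6) ⇒ [0,3,4,-1,-2,-3,6,5]
swap(6,7) ⇒ [0,3,4,-1,-2,-3,5,6]; return 6
p = 6; k-1 = 7 > 6 ⇒ right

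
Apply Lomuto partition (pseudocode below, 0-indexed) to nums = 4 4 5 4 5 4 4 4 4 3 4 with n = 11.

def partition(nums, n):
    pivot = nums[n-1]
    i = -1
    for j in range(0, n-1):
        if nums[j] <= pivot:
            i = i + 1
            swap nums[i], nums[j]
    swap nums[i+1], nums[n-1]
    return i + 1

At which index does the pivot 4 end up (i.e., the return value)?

pivot=4, i=-1
j=0: 4≤4, i=0, swap(0,0) ⇒ 4 4 5 4 5 4 4 4 4 3 4
j=1: 4≤4, i=1, swap(1,1) ⇒ 4 4 5 4 5 4 4 4 4 3 4
j=2: 5>4, skip
j=3: 4≤4, i=2, swap(2,3) ⇒ 4 4 4 5 5 4 4 4 4 3 4
j=4: 5>4, skip
j=5: 4≤4, i=3, swap(3,5) ⇒ 4 4 4 4 5 5 4 4 4 3 4
j=6: 4≤4, i=4, swap(4,6) ⇒ 4 4 4 4 4 5 5 4 4 3 4
j=7: 4≤4, i=5, swap(5,7) ⇒ 4 4 4 4 4 4 5 5 4 3 4
j=8: 4≤4, i=6, swap(6,8) ⇒ 4 4 4 4 4 4 4 5 5 3 4
j=9: 3≤4, i=7, swap(7,9) ⇒ 4 4 4 4 4 4 4 3 5 5 4
swap(8,10) ⇒ 4 4 4 4 4 4 4 3 4 5 5; return 8

8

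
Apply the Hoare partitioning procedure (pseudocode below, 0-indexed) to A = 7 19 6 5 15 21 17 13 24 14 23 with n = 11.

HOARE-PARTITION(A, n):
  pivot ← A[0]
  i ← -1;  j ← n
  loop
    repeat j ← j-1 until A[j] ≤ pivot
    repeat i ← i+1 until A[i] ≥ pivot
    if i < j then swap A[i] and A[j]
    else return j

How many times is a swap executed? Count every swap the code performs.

pivot=7
j stops at 3 (5), i stops at 0 (7); swap ⇒ 5 19 6 7 15 21 17 13 24 14 23
j stops at 2 (6), i stops at 1 (19); swap ⇒ 5 6 19 7 15 21 17 13 24 14 23
j stops at 1, i stops at 2; i≥j ⇒ return 1. A=5 6 19 7 15 21 17 13 24 14 23

2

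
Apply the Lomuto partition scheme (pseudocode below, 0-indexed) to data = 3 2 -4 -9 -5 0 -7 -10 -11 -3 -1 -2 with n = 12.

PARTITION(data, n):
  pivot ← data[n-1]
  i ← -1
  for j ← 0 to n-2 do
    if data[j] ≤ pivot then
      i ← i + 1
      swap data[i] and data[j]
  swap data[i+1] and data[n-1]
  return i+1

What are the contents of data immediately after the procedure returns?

-4 -9 -5 -7 -10 -11 -3 -2 0 2 -1 3

pivot = data[11] = -2; i = -1
j=0: data[0]=3 > -2 → no swap
j=1: data[1]=2 > -2 → no swap
j=2: data[2]=-4 ≤ -2 → i=0, swap data[0],data[2] → -4 2 3 -9 -5 0 -7 -10 -11 -3 -1 -2
j=3: data[3]=-9 ≤ -2 → i=1, swap data[1],data[3] → -4 -9 3 2 -5 0 -7 -10 -11 -3 -1 -2
j=4: data[4]=-5 ≤ -2 → i=2, swap data[2],data[4] → -4 -9 -5 2 3 0 -7 -10 -11 -3 -1 -2
j=5: data[5]=0 > -2 → no swap
j=6: data[6]=-7 ≤ -2 → i=3, swap data[3],data[6] → -4 -9 -5 -7 3 0 2 -10 -11 -3 -1 -2
j=7: data[7]=-10 ≤ -2 → i=4, swap data[4],data[7] → -4 -9 -5 -7 -10 0 2 3 -11 -3 -1 -2
j=8: data[8]=-11 ≤ -2 → i=5, swap data[5],data[8] → -4 -9 -5 -7 -10 -11 2 3 0 -3 -1 -2
j=9: data[9]=-3 ≤ -2 → i=6, swap data[6],data[9] → -4 -9 -5 -7 -10 -11 -3 3 0 2 -1 -2
j=10: data[10]=-1 > -2 → no swap
final swap data[7],data[11] → -4 -9 -5 -7 -10 -11 -3 -2 0 2 -1 3; return 7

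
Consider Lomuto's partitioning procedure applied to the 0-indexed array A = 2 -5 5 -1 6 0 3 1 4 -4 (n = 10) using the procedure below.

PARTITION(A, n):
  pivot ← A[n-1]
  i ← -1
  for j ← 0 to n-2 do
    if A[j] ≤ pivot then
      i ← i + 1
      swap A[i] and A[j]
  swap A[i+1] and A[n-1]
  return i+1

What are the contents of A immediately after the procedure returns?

-5 -4 5 -1 6 0 3 1 4 2

pivot = A[9] = -4; i = -1
j=0: A[0]=2 > -4 → no swap
j=1: A[1]=-5 ≤ -4 → i=0, swap A[0],A[1] → -5 2 5 -1 6 0 3 1 4 -4
j=2: A[2]=5 > -4 → no swap
j=3: A[3]=-1 > -4 → no swap
j=4: A[4]=6 > -4 → no swap
j=5: A[5]=0 > -4 → no swap
j=6: A[6]=3 > -4 → no swap
j=7: A[7]=1 > -4 → no swap
j=8: A[8]=4 > -4 → no swap
final swap A[1],A[9] → -5 -4 5 -1 6 0 3 1 4 2; return 1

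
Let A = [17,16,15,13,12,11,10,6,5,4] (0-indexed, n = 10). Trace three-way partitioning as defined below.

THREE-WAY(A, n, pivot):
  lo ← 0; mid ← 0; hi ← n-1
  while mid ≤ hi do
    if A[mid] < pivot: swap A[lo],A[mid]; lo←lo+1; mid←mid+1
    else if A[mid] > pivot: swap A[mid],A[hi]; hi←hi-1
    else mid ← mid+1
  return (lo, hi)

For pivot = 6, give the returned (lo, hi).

pivot = 6; lo=0, mid=0, hi=9
A[mid]=17>6: swap A[0],A[9]; hi=8 → [4,16,15,13,12,11,10,6,5,17]
A[mid]=4<6: swap A[0],A[0]; lo=1,mid=1 → [4,16,15,13,12,11,10,6,5,17]
A[mid]=16>6: swap A[1],A[8]; hi=7 → [4,5,15,13,12,11,10,6,16,17]
A[mid]=5<6: swap A[1],A[1]; lo=2,mid=2 → [4,5,15,13,12,11,10,6,16,17]
A[mid]=15>6: swap A[2],A[7]; hi=6 → [4,5,6,13,12,11,10,15,16,17]
A[mid]=6=6: mid=3
A[mid]=13>6: swap A[3],A[6]; hi=5 → [4,5,6,10,12,11,13,15,16,17]
A[mid]=10>6: swap A[3],A[5]; hi=4 → [4,5,6,11,12,10,13,15,16,17]
A[mid]=11>6: swap A[3],A[4]; hi=3 → [4,5,6,12,11,10,13,15,16,17]
A[mid]=12>6: swap A[3],A[3]; hi=2 → [4,5,6,12,11,10,13,15,16,17]
end: lo=2, hi=2; A = [4,5,6,12,11,10,13,15,16,17]

(2, 2)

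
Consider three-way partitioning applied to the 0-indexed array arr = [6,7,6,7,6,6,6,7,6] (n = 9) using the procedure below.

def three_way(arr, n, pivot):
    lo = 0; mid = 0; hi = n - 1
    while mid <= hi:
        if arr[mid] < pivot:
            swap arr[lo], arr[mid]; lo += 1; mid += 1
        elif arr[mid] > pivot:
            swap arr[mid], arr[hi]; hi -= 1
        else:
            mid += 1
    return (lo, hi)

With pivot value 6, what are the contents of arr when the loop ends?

pivot = 6; lo=0, mid=0, hi=8
arr[mid]=6=6: mid=1
arr[mid]=7>6: swap arr[1],arr[8]; hi=7 → [6,6,6,7,6,6,6,7,7]
arr[mid]=6=6: mid=2
arr[mid]=6=6: mid=3
arr[mid]=7>6: swap arr[3],arr[7]; hi=6 → [6,6,6,7,6,6,6,7,7]
arr[mid]=7>6: swap arr[3],arr[6]; hi=5 → [6,6,6,6,6,6,7,7,7]
arr[mid]=6=6: mid=4
arr[mid]=6=6: mid=5
arr[mid]=6=6: mid=6
end: lo=0, hi=5; arr = [6,6,6,6,6,6,7,7,7]

[6,6,6,6,6,6,7,7,7]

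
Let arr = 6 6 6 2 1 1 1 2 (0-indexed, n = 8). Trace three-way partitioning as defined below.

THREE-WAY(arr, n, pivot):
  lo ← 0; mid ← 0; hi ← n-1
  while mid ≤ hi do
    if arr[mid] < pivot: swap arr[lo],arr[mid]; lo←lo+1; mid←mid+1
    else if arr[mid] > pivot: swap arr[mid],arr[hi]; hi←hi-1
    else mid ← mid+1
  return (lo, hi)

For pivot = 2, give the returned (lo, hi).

pivot = 2; lo=0, mid=0, hi=7
arr[mid]=6>2: swap arr[0],arr[7]; hi=6 → 2 6 6 2 1 1 1 6
arr[mid]=2=2: mid=1
arr[mid]=6>2: swap arr[1],arr[6]; hi=5 → 2 1 6 2 1 1 6 6
arr[mid]=1<2: swap arr[0],arr[1]; lo=1,mid=2 → 1 2 6 2 1 1 6 6
arr[mid]=6>2: swap arr[2],arr[5]; hi=4 → 1 2 1 2 1 6 6 6
arr[mid]=1<2: swap arr[1],arr[2]; lo=2,mid=3 → 1 1 2 2 1 6 6 6
arr[mid]=2=2: mid=4
arr[mid]=1<2: swap arr[2],arr[4]; lo=3,mid=5 → 1 1 1 2 2 6 6 6
end: lo=3, hi=4; arr = 1 1 1 2 2 6 6 6

(3, 4)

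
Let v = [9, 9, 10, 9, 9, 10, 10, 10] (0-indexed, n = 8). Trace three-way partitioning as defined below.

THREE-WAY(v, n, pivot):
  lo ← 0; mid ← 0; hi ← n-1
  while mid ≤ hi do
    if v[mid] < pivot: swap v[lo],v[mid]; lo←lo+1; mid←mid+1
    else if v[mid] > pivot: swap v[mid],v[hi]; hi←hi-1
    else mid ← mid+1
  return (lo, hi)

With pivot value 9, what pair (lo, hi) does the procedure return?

pivot = 9; lo=0, mid=0, hi=7
v[mid]=9=9: mid=1
v[mid]=9=9: mid=2
v[mid]=10>9: swap v[2],v[7]; hi=6 → [9, 9, 10, 9, 9, 10, 10, 10]
v[mid]=10>9: swap v[2],v[6]; hi=5 → [9, 9, 10, 9, 9, 10, 10, 10]
v[mid]=10>9: swap v[2],v[5]; hi=4 → [9, 9, 10, 9, 9, 10, 10, 10]
v[mid]=10>9: swap v[2],v[4]; hi=3 → [9, 9, 9, 9, 10, 10, 10, 10]
v[mid]=9=9: mid=3
v[mid]=9=9: mid=4
end: lo=0, hi=3; v = [9, 9, 9, 9, 10, 10, 10, 10]

(0, 3)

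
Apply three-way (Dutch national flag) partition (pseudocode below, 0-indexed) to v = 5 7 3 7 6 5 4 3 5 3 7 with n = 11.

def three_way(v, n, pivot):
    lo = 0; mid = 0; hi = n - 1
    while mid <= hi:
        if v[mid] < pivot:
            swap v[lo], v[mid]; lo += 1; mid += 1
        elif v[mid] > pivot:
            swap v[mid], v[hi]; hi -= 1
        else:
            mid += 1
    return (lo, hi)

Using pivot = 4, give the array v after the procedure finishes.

3 3 3 4 5 6 7 5 7 7 5

lo=0 mid=0 hi=10
5>4: swap(0,10), hi=9 ⇒ 7 7 3 7 6 5 4 3 5 3 5
7>4: swap(0,9), hi=8 ⇒ 3 7 3 7 6 5 4 3 5 7 5
3<4: swap(0,0), lo=1 mid=1 ⇒ 3 7 3 7 6 5 4 3 5 7 5
7>4: swap(1,8), hi=7 ⇒ 3 5 3 7 6 5 4 3 7 7 5
5>4: swap(1,7), hi=6 ⇒ 3 3 3 7 6 5 4 5 7 7 5
3<4: swap(1,1), lo=2 mid=2 ⇒ 3 3 3 7 6 5 4 5 7 7 5
3<4: swap(2,2), lo=3 mid=3 ⇒ 3 3 3 7 6 5 4 5 7 7 5
7>4: swap(3,6), hi=5 ⇒ 3 3 3 4 6 5 7 5 7 7 5
4=4: mid=4
6>4: swap(4,5), hi=4 ⇒ 3 3 3 4 5 6 7 5 7 7 5
5>4: swap(4,4), hi=3 ⇒ 3 3 3 4 5 6 7 5 7 7 5
done. lo=3 hi=3; v=3 3 3 4 5 6 7 5 7 7 5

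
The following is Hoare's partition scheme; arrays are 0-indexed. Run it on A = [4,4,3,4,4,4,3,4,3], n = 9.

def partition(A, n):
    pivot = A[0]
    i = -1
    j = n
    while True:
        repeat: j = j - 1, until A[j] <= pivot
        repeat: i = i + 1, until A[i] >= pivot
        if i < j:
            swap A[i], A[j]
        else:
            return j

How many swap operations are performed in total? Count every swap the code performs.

4

pivot=4
j stops at 8 (3), i stops at 0 (4); swap ⇒ [3,4,3,4,4,4,3,4,4]
j stops at 7 (4), i stops at 1 (4); swap ⇒ [3,4,3,4,4,4,3,4,4]
j stops at 6 (3), i stops at 3 (4); swap ⇒ [3,4,3,3,4,4,4,4,4]
j stops at 5 (4), i stops at 4 (4); swap ⇒ [3,4,3,3,4,4,4,4,4]
j stops at 4, i stops at 5; i≥j ⇒ return 4. A=[3,4,3,3,4,4,4,4,4]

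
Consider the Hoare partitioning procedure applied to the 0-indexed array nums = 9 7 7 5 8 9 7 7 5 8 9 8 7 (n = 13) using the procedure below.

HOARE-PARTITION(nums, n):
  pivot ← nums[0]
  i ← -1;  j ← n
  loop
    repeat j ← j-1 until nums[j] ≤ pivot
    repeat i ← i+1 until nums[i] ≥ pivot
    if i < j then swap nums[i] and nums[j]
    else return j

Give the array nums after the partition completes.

7 7 7 5 8 8 7 7 5 8 9 9 9

pivot=9
j stops at 12 (7), i stops at 0 (9); swap ⇒ 7 7 7 5 8 9 7 7 5 8 9 8 9
j stops at 11 (8), i stops at 5 (9); swap ⇒ 7 7 7 5 8 8 7 7 5 8 9 9 9
j stops at 10, i stops at 10; i≥j ⇒ return 10. nums=7 7 7 5 8 8 7 7 5 8 9 9 9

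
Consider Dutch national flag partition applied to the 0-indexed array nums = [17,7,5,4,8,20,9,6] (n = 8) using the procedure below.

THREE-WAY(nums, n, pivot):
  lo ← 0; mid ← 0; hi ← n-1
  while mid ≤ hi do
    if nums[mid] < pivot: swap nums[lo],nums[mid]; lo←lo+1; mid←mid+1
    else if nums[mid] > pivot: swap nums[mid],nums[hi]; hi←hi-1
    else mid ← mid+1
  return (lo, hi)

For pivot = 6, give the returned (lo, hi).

lo=0 mid=0 hi=7
17>6: swap(0,7), hi=6 ⇒ [6,7,5,4,8,20,9,17]
6=6: mid=1
7>6: swap(1,6), hi=5 ⇒ [6,9,5,4,8,20,7,17]
9>6: swap(1,5), hi=4 ⇒ [6,20,5,4,8,9,7,17]
20>6: swap(1,4), hi=3 ⇒ [6,8,5,4,20,9,7,17]
8>6: swap(1,3), hi=2 ⇒ [6,4,5,8,20,9,7,17]
4<6: swap(0,1), lo=1 mid=2 ⇒ [4,6,5,8,20,9,7,17]
5<6: swap(1,2), lo=2 mid=3 ⇒ [4,5,6,8,20,9,7,17]
done. lo=2 hi=2; nums=[4,5,6,8,20,9,7,17]

(2, 2)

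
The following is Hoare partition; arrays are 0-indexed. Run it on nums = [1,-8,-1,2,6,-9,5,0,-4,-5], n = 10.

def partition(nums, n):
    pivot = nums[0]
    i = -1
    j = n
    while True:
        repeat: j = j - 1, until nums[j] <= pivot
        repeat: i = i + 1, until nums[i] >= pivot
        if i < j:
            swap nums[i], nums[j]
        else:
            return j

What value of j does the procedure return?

5

pivot=1
j stops at 9 (-5), i stops at 0 (1); swap ⇒ [-5,-8,-1,2,6,-9,5,0,-4,1]
j stops at 8 (-4), i stops at 3 (2); swap ⇒ [-5,-8,-1,-4,6,-9,5,0,2,1]
j stops at 7 (0), i stops at 4 (6); swap ⇒ [-5,-8,-1,-4,0,-9,5,6,2,1]
j stops at 5, i stops at 6; i≥j ⇒ return 5. nums=[-5,-8,-1,-4,0,-9,5,6,2,1]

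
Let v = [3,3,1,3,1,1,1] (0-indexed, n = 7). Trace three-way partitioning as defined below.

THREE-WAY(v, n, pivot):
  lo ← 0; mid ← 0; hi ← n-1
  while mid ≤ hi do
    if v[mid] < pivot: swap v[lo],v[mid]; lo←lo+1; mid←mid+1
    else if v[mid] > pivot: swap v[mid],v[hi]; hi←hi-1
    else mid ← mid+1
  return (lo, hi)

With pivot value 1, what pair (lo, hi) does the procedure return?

(0, 3)

pivot = 1; lo=0, mid=0, hi=6
v[mid]=3>1: swap v[0],v[6]; hi=5 → [1,3,1,3,1,1,3]
v[mid]=1=1: mid=1
v[mid]=3>1: swap v[1],v[5]; hi=4 → [1,1,1,3,1,3,3]
v[mid]=1=1: mid=2
v[mid]=1=1: mid=3
v[mid]=3>1: swap v[3],v[4]; hi=3 → [1,1,1,1,3,3,3]
v[mid]=1=1: mid=4
end: lo=0, hi=3; v = [1,1,1,1,3,3,3]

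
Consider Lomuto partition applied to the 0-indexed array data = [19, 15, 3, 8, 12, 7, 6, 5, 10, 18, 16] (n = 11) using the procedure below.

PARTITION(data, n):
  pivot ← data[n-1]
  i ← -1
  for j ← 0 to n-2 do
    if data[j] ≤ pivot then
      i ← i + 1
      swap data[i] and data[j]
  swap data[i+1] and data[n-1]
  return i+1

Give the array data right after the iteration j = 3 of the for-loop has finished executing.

pivot = data[10] = 16; i = -1
j=0: data[0]=19 > 16 → no swap
j=1: data[1]=15 ≤ 16 → i=0, swap data[0],data[1] → [15, 19, 3, 8, 12, 7, 6, 5, 10, 18, 16]
j=2: data[2]=3 ≤ 16 → i=1, swap data[1],data[2] → [15, 3, 19, 8, 12, 7, 6, 5, 10, 18, 16]
j=3: data[3]=8 ≤ 16 → i=2, swap data[2],data[3] → [15, 3, 8, 19, 12, 7, 6, 5, 10, 18, 16]
(after j=3) data = [15, 3, 8, 19, 12, 7, 6, 5, 10, 18, 16]

[15, 3, 8, 19, 12, 7, 6, 5, 10, 18, 16]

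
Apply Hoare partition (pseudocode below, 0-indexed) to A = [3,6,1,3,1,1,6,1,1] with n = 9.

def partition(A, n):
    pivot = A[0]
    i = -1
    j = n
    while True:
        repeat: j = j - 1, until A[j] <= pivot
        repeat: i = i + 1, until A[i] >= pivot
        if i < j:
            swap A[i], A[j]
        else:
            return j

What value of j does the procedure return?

4

pivot = A[0] = 3; i = -1, j = 9
j→8 (A[8]=1≤3), i→0 (A[0]=3≥3); i<j, swap → [1,6,1,3,1,1,6,1,3]
j→7 (A[7]=1≤3), i→1 (A[1]=6≥3); i<j, swap → [1,1,1,3,1,1,6,6,3]
j→5 (A[5]=1≤3), i→3 (A[3]=3≥3); i<j, swap → [1,1,1,1,1,3,6,6,3]
j→4, i→5; i≥j, return j=4. A = [1,1,1,1,1,3,6,6,3]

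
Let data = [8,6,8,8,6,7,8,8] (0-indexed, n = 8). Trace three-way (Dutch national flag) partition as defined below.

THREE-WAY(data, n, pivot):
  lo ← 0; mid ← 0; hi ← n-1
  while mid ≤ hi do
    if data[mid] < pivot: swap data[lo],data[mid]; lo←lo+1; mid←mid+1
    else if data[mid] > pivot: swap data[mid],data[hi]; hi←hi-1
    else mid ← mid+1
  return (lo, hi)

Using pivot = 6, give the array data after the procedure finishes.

[6,6,8,8,7,8,8,8]

pivot = 6; lo=0, mid=0, hi=7
data[mid]=8>6: swap data[0],data[7]; hi=6 → [8,6,8,8,6,7,8,8]
data[mid]=8>6: swap data[0],data[6]; hi=5 → [8,6,8,8,6,7,8,8]
data[mid]=8>6: swap data[0],data[5]; hi=4 → [7,6,8,8,6,8,8,8]
data[mid]=7>6: swap data[0],data[4]; hi=3 → [6,6,8,8,7,8,8,8]
data[mid]=6=6: mid=1
data[mid]=6=6: mid=2
data[mid]=8>6: swap data[2],data[3]; hi=2 → [6,6,8,8,7,8,8,8]
data[mid]=8>6: swap data[2],data[2]; hi=1 → [6,6,8,8,7,8,8,8]
end: lo=0, hi=1; data = [6,6,8,8,7,8,8,8]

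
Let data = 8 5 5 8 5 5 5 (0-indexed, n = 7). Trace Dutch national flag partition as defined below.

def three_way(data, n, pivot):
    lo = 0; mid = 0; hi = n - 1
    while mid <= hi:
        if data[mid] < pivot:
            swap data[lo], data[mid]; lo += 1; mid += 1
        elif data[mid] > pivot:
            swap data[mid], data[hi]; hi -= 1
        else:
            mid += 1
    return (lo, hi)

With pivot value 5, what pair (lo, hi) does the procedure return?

(0, 4)

pivot = 5; lo=0, mid=0, hi=6
data[mid]=8>5: swap data[0],data[6]; hi=5 → 5 5 5 8 5 5 8
data[mid]=5=5: mid=1
data[mid]=5=5: mid=2
data[mid]=5=5: mid=3
data[mid]=8>5: swap data[3],data[5]; hi=4 → 5 5 5 5 5 8 8
data[mid]=5=5: mid=4
data[mid]=5=5: mid=5
end: lo=0, hi=4; data = 5 5 5 5 5 8 8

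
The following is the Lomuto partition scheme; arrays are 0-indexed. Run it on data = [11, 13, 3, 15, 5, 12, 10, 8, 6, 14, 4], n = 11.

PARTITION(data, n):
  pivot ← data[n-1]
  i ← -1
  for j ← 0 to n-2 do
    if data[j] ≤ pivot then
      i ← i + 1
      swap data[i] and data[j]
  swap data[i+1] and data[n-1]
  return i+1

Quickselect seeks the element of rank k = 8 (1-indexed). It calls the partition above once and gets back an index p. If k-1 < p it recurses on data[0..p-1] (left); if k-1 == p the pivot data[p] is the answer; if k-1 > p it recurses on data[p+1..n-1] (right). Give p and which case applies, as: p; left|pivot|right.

1; right

pivot=4, i=-1
j=0: 11>4, skip
j=1: 13>4, skip
j=2: 3≤4, i=0, swap(0,2) ⇒ [3, 13, 11, 15, 5, 12, 10, 8, 6, 14, 4]
j=3: 15>4, skip
j=4: 5>4, skip
j=5: 12>4, skip
j=6: 10>4, skip
j=7: 8>4, skip
j=8: 6>4, skip
j=9: 14>4, skip
swap(1,10) ⇒ [3, 4, 11, 15, 5, 12, 10, 8, 6, 14, 13]; return 1
p = 1; k-1 = 7 > 1 ⇒ right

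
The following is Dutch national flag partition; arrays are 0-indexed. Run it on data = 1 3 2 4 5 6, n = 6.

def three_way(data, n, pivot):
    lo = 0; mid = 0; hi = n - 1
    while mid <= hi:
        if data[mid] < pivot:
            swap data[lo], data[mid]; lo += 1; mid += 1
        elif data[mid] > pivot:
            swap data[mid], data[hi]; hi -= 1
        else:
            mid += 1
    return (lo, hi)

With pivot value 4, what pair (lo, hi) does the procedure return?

(3, 3)

lo=0 mid=0 hi=5
1<4: swap(0,0), lo=1 mid=1 ⇒ 1 3 2 4 5 6
3<4: swap(1,1), lo=2 mid=2 ⇒ 1 3 2 4 5 6
2<4: swap(2,2), lo=3 mid=3 ⇒ 1 3 2 4 5 6
4=4: mid=4
5>4: swap(4,5), hi=4 ⇒ 1 3 2 4 6 5
6>4: swap(4,4), hi=3 ⇒ 1 3 2 4 6 5
done. lo=3 hi=3; data=1 3 2 4 6 5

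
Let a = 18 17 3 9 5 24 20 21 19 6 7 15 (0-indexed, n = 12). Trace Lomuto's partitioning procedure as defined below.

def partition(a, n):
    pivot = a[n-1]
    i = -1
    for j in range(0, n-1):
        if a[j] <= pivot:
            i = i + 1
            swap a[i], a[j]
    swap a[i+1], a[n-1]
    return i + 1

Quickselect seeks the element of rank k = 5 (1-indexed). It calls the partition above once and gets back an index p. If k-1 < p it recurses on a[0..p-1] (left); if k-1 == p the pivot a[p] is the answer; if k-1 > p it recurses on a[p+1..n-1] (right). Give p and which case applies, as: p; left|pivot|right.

5; left

pivot=15, i=-1
j=0: 18>15, skip
j=1: 17>15, skip
j=2: 3≤15, i=0, swap(0,2) ⇒ 3 17 18 9 5 24 20 21 19 6 7 15
j=3: 9≤15, i=1, swap(1,3) ⇒ 3 9 18 17 5 24 20 21 19 6 7 15
j=4: 5≤15, i=2, swap(2,4) ⇒ 3 9 5 17 18 24 20 21 19 6 7 15
j=5: 24>15, skip
j=6: 20>15, skip
j=7: 21>15, skip
j=8: 19>15, skip
j=9: 6≤15, i=3, swap(3,9) ⇒ 3 9 5 6 18 24 20 21 19 17 7 15
j=10: 7≤15, i=4, swap(4,10) ⇒ 3 9 5 6 7 24 20 21 19 17 18 15
swap(5,11) ⇒ 3 9 5 6 7 15 20 21 19 17 18 24; return 5
p = 5; k-1 = 4 < 5 ⇒ left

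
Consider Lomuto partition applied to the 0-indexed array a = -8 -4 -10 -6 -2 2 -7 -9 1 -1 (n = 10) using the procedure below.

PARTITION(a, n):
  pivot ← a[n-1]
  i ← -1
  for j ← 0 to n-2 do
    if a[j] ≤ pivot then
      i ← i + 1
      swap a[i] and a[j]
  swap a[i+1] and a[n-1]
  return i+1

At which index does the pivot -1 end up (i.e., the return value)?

7

pivot = a[9] = -1; i = -1
j=0: a[0]=-8 ≤ -1 → i=0, swap a[0],a[0] (no change) → -8 -4 -10 -6 -2 2 -7 -9 1 -1
j=1: a[1]=-4 ≤ -1 → i=1, swap a[1],a[1] (no change) → -8 -4 -10 -6 -2 2 -7 -9 1 -1
j=2: a[2]=-10 ≤ -1 → i=2, swap a[2],a[2] (no change) → -8 -4 -10 -6 -2 2 -7 -9 1 -1
j=3: a[3]=-6 ≤ -1 → i=3, swap a[3],a[3] (no change) → -8 -4 -10 -6 -2 2 -7 -9 1 -1
j=4: a[4]=-2 ≤ -1 → i=4, swap a[4],a[4] (no change) → -8 -4 -10 -6 -2 2 -7 -9 1 -1
j=5: a[5]=2 > -1 → no swap
j=6: a[6]=-7 ≤ -1 → i=5, swap a[5],a[6] → -8 -4 -10 -6 -2 -7 2 -9 1 -1
j=7: a[7]=-9 ≤ -1 → i=6, swap a[6],a[7] → -8 -4 -10 -6 -2 -7 -9 2 1 -1
j=8: a[8]=1 > -1 → no swap
final swap a[7],a[9] → -8 -4 -10 -6 -2 -7 -9 -1 1 2; return 7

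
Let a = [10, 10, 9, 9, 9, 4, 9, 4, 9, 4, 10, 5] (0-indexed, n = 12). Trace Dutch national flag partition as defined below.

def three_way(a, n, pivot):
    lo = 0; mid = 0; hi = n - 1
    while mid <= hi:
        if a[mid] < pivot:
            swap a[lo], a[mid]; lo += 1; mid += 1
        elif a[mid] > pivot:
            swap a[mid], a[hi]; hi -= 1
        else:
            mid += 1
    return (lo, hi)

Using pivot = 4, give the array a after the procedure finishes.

[4, 4, 4, 9, 9, 9, 9, 9, 10, 10, 5, 10]

pivot = 4; lo=0, mid=0, hi=11
a[mid]=10>4: swap a[0],a[11]; hi=10 → [5, 10, 9, 9, 9, 4, 9, 4, 9, 4, 10, 10]
a[mid]=5>4: swap a[0],a[10]; hi=9 → [10, 10, 9, 9, 9, 4, 9, 4, 9, 4, 5, 10]
a[mid]=10>4: swap a[0],a[9]; hi=8 → [4, 10, 9, 9, 9, 4, 9, 4, 9, 10, 5, 10]
a[mid]=4=4: mid=1
a[mid]=10>4: swap a[1],a[8]; hi=7 → [4, 9, 9, 9, 9, 4, 9, 4, 10, 10, 5, 10]
a[mid]=9>4: swap a[1],a[7]; hi=6 → [4, 4, 9, 9, 9, 4, 9, 9, 10, 10, 5, 10]
a[mid]=4=4: mid=2
a[mid]=9>4: swap a[2],a[6]; hi=5 → [4, 4, 9, 9, 9, 4, 9, 9, 10, 10, 5, 10]
a[mid]=9>4: swap a[2],a[5]; hi=4 → [4, 4, 4, 9, 9, 9, 9, 9, 10, 10, 5, 10]
a[mid]=4=4: mid=3
a[mid]=9>4: swap a[3],a[4]; hi=3 → [4, 4, 4, 9, 9, 9, 9, 9, 10, 10, 5, 10]
a[mid]=9>4: swap a[3],a[3]; hi=2 → [4, 4, 4, 9, 9, 9, 9, 9, 10, 10, 5, 10]
end: lo=0, hi=2; a = [4, 4, 4, 9, 9, 9, 9, 9, 10, 10, 5, 10]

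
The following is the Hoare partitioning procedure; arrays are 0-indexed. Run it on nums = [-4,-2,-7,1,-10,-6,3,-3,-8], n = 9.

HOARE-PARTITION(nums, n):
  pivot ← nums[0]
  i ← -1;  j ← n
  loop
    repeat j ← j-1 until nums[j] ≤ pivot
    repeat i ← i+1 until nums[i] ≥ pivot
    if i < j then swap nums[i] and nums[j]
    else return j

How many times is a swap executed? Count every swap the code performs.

pivot = nums[0] = -4; i = -1, j = 9
j→8 (nums[8]=-8≤-4), i→0 (nums[0]=-4≥-4); i<j, swap → [-8,-2,-7,1,-10,-6,3,-3,-4]
j→5 (nums[5]=-6≤-4), i→1 (nums[1]=-2≥-4); i<j, swap → [-8,-6,-7,1,-10,-2,3,-3,-4]
j→4 (nums[4]=-10≤-4), i→3 (nums[3]=1≥-4); i<j, swap → [-8,-6,-7,-10,1,-2,3,-3,-4]
j→3, i→4; i≥j, return j=3. nums = [-8,-6,-7,-10,1,-2,3,-3,-4]

3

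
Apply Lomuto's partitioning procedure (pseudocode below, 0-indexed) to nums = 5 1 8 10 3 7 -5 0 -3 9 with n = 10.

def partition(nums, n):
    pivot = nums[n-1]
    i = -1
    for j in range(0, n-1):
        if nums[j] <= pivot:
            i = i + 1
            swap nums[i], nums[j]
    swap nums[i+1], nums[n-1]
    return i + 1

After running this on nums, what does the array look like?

5 1 8 3 7 -5 0 -3 9 10

pivot = nums[9] = 9; i = -1
j=0: nums[0]=5 ≤ 9 → i=0, swap nums[0],nums[0] (no change) → 5 1 8 10 3 7 -5 0 -3 9
j=1: nums[1]=1 ≤ 9 → i=1, swap nums[1],nums[1] (no change) → 5 1 8 10 3 7 -5 0 -3 9
j=2: nums[2]=8 ≤ 9 → i=2, swap nums[2],nums[2] (no change) → 5 1 8 10 3 7 -5 0 -3 9
j=3: nums[3]=10 > 9 → no swap
j=4: nums[4]=3 ≤ 9 → i=3, swap nums[3],nums[4] → 5 1 8 3 10 7 -5 0 -3 9
j=5: nums[5]=7 ≤ 9 → i=4, swap nums[4],nums[5] → 5 1 8 3 7 10 -5 0 -3 9
j=6: nums[6]=-5 ≤ 9 → i=5, swap nums[5],nums[6] → 5 1 8 3 7 -5 10 0 -3 9
j=7: nums[7]=0 ≤ 9 → i=6, swap nums[6],nums[7] → 5 1 8 3 7 -5 0 10 -3 9
j=8: nums[8]=-3 ≤ 9 → i=7, swap nums[7],nums[8] → 5 1 8 3 7 -5 0 -3 10 9
final swap nums[8],nums[9] → 5 1 8 3 7 -5 0 -3 9 10; return 8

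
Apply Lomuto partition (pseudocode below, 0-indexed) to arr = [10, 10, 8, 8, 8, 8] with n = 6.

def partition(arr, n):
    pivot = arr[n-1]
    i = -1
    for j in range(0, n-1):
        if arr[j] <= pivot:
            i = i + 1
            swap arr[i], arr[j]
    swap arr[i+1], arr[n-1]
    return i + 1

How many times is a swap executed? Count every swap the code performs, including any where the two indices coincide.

pivot = arr[5] = 8; i = -1
j=0: arr[0]=10 > 8 → no swap
j=1: arr[1]=10 > 8 → no swap
j=2: arr[2]=8 ≤ 8 → i=0, swap arr[0],arr[2] → [8, 10, 10, 8, 8, 8]
j=3: arr[3]=8 ≤ 8 → i=1, swap arr[1],arr[3] → [8, 8, 10, 10, 8, 8]
j=4: arr[4]=8 ≤ 8 → i=2, swap arr[2],arr[4] → [8, 8, 8, 10, 10, 8]
final swap arr[3],arr[5] → [8, 8, 8, 8, 10, 10]; return 3

4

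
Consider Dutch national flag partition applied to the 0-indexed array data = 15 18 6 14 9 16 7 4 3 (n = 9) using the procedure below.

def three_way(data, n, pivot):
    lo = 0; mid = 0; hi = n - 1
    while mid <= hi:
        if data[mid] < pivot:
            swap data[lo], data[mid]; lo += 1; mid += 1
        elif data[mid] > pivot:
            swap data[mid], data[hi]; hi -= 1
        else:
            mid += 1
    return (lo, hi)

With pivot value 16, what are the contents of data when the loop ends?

15 3 6 14 9 7 4 16 18

pivot = 16; lo=0, mid=0, hi=8
data[mid]=15<16: swap data[0],data[0]; lo=1,mid=1 → 15 18 6 14 9 16 7 4 3
data[mid]=18>16: swap data[1],data[8]; hi=7 → 15 3 6 14 9 16 7 4 18
data[mid]=3<16: swap data[1],data[1]; lo=2,mid=2 → 15 3 6 14 9 16 7 4 18
data[mid]=6<16: swap data[2],data[2]; lo=3,mid=3 → 15 3 6 14 9 16 7 4 18
data[mid]=14<16: swap data[3],data[3]; lo=4,mid=4 → 15 3 6 14 9 16 7 4 18
data[mid]=9<16: swap data[4],data[4]; lo=5,mid=5 → 15 3 6 14 9 16 7 4 18
data[mid]=16=16: mid=6
data[mid]=7<16: swap data[5],data[6]; lo=6,mid=7 → 15 3 6 14 9 7 16 4 18
data[mid]=4<16: swap data[6],data[7]; lo=7,mid=8 → 15 3 6 14 9 7 4 16 18
end: lo=7, hi=7; data = 15 3 6 14 9 7 4 16 18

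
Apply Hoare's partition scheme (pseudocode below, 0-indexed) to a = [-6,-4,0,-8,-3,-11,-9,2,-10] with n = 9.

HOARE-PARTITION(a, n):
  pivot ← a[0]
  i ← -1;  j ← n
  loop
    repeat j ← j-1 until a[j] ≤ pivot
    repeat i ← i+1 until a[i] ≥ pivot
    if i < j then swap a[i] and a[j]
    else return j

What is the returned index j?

pivot=-6
j stops at 8 (-10), i stops at 0 (-6); swap ⇒ [-10,-4,0,-8,-3,-11,-9,2,-6]
j stops at 6 (-9), i stops at 1 (-4); swap ⇒ [-10,-9,0,-8,-3,-11,-4,2,-6]
j stops at 5 (-11), i stops at 2 (0); swap ⇒ [-10,-9,-11,-8,-3,0,-4,2,-6]
j stops at 3, i stops at 4; i≥j ⇒ return 3. a=[-10,-9,-11,-8,-3,0,-4,2,-6]

3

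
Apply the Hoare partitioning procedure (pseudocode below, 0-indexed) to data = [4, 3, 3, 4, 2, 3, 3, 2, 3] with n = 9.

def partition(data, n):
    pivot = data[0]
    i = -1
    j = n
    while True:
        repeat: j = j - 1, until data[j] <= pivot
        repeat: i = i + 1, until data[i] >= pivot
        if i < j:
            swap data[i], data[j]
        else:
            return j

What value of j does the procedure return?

6

pivot = data[0] = 4; i = -1, j = 9
j→8 (data[8]=3≤4), i→0 (data[0]=4≥4); i<j, swap → [3, 3, 3, 4, 2, 3, 3, 2, 4]
j→7 (data[7]=2≤4), i→3 (data[3]=4≥4); i<j, swap → [3, 3, 3, 2, 2, 3, 3, 4, 4]
j→6, i→7; i≥j, return j=6. data = [3, 3, 3, 2, 2, 3, 3, 4, 4]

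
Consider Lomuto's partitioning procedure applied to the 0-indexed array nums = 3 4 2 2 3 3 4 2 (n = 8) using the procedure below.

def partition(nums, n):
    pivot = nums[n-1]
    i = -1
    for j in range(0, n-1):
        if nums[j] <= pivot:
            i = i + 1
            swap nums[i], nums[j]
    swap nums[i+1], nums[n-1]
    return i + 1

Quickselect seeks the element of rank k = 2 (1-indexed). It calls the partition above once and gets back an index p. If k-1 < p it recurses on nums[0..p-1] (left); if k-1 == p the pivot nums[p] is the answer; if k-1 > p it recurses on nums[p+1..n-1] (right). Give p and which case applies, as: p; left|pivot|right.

2; left

pivot=2, i=-1
j=0: 3>2, skip
j=1: 4>2, skip
j=2: 2≤2, i=0, swap(0,2) ⇒ 2 4 3 2 3 3 4 2
j=3: 2≤2, i=1, swap(1,3) ⇒ 2 2 3 4 3 3 4 2
j=4: 3>2, skip
j=5: 3>2, skip
j=6: 4>2, skip
swap(2,7) ⇒ 2 2 2 4 3 3 4 3; return 2
p = 2; k-1 = 1 < 2 ⇒ left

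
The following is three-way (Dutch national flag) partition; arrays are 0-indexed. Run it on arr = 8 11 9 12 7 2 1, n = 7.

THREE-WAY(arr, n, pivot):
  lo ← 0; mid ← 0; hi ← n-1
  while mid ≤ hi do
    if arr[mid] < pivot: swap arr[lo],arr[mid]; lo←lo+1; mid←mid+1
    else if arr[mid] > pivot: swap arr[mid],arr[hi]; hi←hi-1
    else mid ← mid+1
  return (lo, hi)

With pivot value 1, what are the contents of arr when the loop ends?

pivot = 1; lo=0, mid=0, hi=6
arr[mid]=8>1: swap arr[0],arr[6]; hi=5 → 1 11 9 12 7 2 8
arr[mid]=1=1: mid=1
arr[mid]=11>1: swap arr[1],arr[5]; hi=4 → 1 2 9 12 7 11 8
arr[mid]=2>1: swap arr[1],arr[4]; hi=3 → 1 7 9 12 2 11 8
arr[mid]=7>1: swap arr[1],arr[3]; hi=2 → 1 12 9 7 2 11 8
arr[mid]=12>1: swap arr[1],arr[2]; hi=1 → 1 9 12 7 2 11 8
arr[mid]=9>1: swap arr[1],arr[1]; hi=0 → 1 9 12 7 2 11 8
end: lo=0, hi=0; arr = 1 9 12 7 2 11 8

1 9 12 7 2 11 8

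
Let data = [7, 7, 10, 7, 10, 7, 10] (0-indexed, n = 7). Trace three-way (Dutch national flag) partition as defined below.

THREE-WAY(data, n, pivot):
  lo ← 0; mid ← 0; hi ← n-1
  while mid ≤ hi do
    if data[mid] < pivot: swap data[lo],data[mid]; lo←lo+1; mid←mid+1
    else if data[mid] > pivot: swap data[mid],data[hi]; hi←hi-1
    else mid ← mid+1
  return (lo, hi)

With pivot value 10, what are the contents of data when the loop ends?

pivot = 10; lo=0, mid=0, hi=6
data[mid]=7<10: swap data[0],data[0]; lo=1,mid=1 → [7, 7, 10, 7, 10, 7, 10]
data[mid]=7<10: swap data[1],data[1]; lo=2,mid=2 → [7, 7, 10, 7, 10, 7, 10]
data[mid]=10=10: mid=3
data[mid]=7<10: swap data[2],data[3]; lo=3,mid=4 → [7, 7, 7, 10, 10, 7, 10]
data[mid]=10=10: mid=5
data[mid]=7<10: swap data[3],data[5]; lo=4,mid=6 → [7, 7, 7, 7, 10, 10, 10]
data[mid]=10=10: mid=7
end: lo=4, hi=6; data = [7, 7, 7, 7, 10, 10, 10]

[7, 7, 7, 7, 10, 10, 10]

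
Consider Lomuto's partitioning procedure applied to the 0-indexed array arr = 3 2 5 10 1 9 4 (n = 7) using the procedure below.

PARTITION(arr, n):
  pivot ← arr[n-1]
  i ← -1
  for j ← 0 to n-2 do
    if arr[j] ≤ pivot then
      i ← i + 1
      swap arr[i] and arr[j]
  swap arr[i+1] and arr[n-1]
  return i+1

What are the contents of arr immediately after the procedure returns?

pivot=4, i=-1
j=0: 3≤4, i=0, swap(0,0) ⇒ 3 2 5 10 1 9 4
j=1: 2≤4, i=1, swap(1,1) ⇒ 3 2 5 10 1 9 4
j=2: 5>4, skip
j=3: 10>4, skip
j=4: 1≤4, i=2, swap(2,4) ⇒ 3 2 1 10 5 9 4
j=5: 9>4, skip
swap(3,6) ⇒ 3 2 1 4 5 9 10; return 3

3 2 1 4 5 9 10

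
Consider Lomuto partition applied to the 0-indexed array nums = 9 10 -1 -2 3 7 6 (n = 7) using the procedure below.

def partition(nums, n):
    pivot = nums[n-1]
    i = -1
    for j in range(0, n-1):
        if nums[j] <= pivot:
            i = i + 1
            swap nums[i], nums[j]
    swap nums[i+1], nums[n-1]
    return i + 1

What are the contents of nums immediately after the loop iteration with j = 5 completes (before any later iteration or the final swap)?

pivot=6, i=-1
j=0: 9>6, skip
j=1: 10>6, skip
j=2: -1≤6, i=0, swap(0,2) ⇒ -1 10 9 -2 3 7 6
j=3: -2≤6, i=1, swap(1,3) ⇒ -1 -2 9 10 3 7 6
j=4: 3≤6, i=2, swap(2,4) ⇒ -1 -2 3 10 9 7 6
j=5: 7>6, skip
(after j=5) nums = -1 -2 3 10 9 7 6

-1 -2 3 10 9 7 6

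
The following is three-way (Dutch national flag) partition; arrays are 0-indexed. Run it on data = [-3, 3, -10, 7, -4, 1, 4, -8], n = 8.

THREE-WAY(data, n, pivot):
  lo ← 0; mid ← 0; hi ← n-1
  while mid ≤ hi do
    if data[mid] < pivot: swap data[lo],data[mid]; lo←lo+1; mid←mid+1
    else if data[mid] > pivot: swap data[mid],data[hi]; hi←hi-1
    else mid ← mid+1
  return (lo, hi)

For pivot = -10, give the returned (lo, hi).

lo=0 mid=0 hi=7
-3>-10: swap(0,7), hi=6 ⇒ [-8, 3, -10, 7, -4, 1, 4, -3]
-8>-10: swap(0,6), hi=5 ⇒ [4, 3, -10, 7, -4, 1, -8, -3]
4>-10: swap(0,5), hi=4 ⇒ [1, 3, -10, 7, -4, 4, -8, -3]
1>-10: swap(0,4), hi=3 ⇒ [-4, 3, -10, 7, 1, 4, -8, -3]
-4>-10: swap(0,3), hi=2 ⇒ [7, 3, -10, -4, 1, 4, -8, -3]
7>-10: swap(0,2), hi=1 ⇒ [-10, 3, 7, -4, 1, 4, -8, -3]
-10=-10: mid=1
3>-10: swap(1,1), hi=0 ⇒ [-10, 3, 7, -4, 1, 4, -8, -3]
done. lo=0 hi=0; data=[-10, 3, 7, -4, 1, 4, -8, -3]

(0, 0)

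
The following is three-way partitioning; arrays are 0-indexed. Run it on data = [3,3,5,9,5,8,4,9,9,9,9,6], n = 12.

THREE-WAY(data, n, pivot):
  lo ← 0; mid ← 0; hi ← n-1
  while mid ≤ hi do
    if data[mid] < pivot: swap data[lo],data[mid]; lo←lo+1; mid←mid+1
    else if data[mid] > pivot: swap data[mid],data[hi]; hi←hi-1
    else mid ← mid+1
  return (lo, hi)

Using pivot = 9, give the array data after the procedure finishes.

[3,3,5,5,8,4,6,9,9,9,9,9]

pivot = 9; lo=0, mid=0, hi=11
data[mid]=3<9: swap data[0],data[0]; lo=1,mid=1 → [3,3,5,9,5,8,4,9,9,9,9,6]
data[mid]=3<9: swap data[1],data[1]; lo=2,mid=2 → [3,3,5,9,5,8,4,9,9,9,9,6]
data[mid]=5<9: swap data[2],data[2]; lo=3,mid=3 → [3,3,5,9,5,8,4,9,9,9,9,6]
data[mid]=9=9: mid=4
data[mid]=5<9: swap data[3],data[4]; lo=4,mid=5 → [3,3,5,5,9,8,4,9,9,9,9,6]
data[mid]=8<9: swap data[4],data[5]; lo=5,mid=6 → [3,3,5,5,8,9,4,9,9,9,9,6]
data[mid]=4<9: swap data[5],data[6]; lo=6,mid=7 → [3,3,5,5,8,4,9,9,9,9,9,6]
data[mid]=9=9: mid=8
data[mid]=9=9: mid=9
data[mid]=9=9: mid=10
data[mid]=9=9: mid=11
data[mid]=6<9: swap data[6],data[11]; lo=7,mid=12 → [3,3,5,5,8,4,6,9,9,9,9,9]
end: lo=7, hi=11; data = [3,3,5,5,8,4,6,9,9,9,9,9]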